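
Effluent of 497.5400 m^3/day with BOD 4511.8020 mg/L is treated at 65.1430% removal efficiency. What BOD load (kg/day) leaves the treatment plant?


Load_in = volume * conc / 1000 = 497.5400 * 4511.8020 / 1000 = 2244.8020 kg/day
Removed = Load_in * eff / 100 = 2244.8020 * 65.1430 / 100 = 1462.3313 kg/day
Load_out = Load_in - Removed = 2244.8020 - 1462.3313 = 782.4706 kg/day


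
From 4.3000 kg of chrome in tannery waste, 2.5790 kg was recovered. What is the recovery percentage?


Formula: Recovery = recovered / input * 100
Substituting: Recovery = 2.5790 / 4.3000 * 100
Result: 59.9767 %


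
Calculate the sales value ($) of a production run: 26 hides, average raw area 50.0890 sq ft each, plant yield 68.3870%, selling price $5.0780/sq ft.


Raw_total = N * avg_area = 26 * 50.0890 = 1302.3140 sq ft
Finished = Raw_total * yield / 100 = 1302.3140 * 68.3870 / 100 = 890.6135 sq ft
Value = Finished * price = 890.6135 * 5.0780 = 4522.5352 $


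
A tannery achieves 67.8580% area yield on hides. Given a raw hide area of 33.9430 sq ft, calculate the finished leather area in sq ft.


Formula: finished = raw * yield / 100
Substituting: finished = 33.9430 * 67.8580 / 100
Result: 23.0330 sq ft


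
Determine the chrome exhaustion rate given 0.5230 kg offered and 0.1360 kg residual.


Formula: Uptake = (offered - residual) / offered * 100
Substituting: Uptake = (0.5230 - 0.1360) / 0.5230 * 100
Result: 73.9962 %


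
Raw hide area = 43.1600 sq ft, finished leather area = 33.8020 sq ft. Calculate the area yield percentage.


Formula: Yield = finished / raw * 100
Substituting: Yield = 33.8020 / 43.1600 * 100
Result: 78.3179 %


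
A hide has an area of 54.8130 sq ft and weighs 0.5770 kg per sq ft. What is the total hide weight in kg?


Formula: Weight = area * weight_per_sqft
Substituting: Weight = 54.8130 * 0.5770
Result: 31.6271 kg


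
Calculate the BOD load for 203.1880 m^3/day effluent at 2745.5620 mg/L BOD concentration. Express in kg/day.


Formula: BOD_load = volume * conc / 1000
Substituting: BOD_load = 203.1880 * 2745.5620 / 1000
Result: 557.8653 kg/day


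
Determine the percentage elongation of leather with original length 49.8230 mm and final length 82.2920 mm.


Formula: Elongation = (Lf - L0) / L0 * 100
Substituting: Elongation = (82.2920 - 49.8230) / 49.8230 * 100
Result: 65.1687 %


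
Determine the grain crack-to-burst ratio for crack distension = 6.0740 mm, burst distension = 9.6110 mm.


Formula: Ratio = crack / burst
Substituting: Ratio = 6.0740 / 9.6110
Result: 0.6320


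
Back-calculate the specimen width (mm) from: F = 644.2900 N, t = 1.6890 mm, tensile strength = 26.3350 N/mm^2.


Formula: w = F / (TS * t)
Substituting: w = 644.2900 / (26.3350 * 1.6890)
Result: 14.4850 mm


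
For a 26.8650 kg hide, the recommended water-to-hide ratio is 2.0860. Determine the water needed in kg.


Formula: Water = hide_weight * ratio
Substituting: Water = 26.8650 * 2.0860
Result: 56.0404 kg


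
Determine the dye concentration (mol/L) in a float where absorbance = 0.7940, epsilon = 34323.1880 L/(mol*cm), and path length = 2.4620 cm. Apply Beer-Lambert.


Formula: c = A / (epsilon * l)
Substituting: c = 0.7940 / (34323.1880 * 2.4620)
Result: 9.3960e-06 mol/L


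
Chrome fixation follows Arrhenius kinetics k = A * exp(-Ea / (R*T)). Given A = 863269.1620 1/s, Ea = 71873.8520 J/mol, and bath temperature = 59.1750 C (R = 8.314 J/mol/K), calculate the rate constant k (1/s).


T_K = T_C + 273.15 = 59.1750 + 273.15 = 332.3250 K
exponent = -Ea / (R * T_K) = -71873.8520 / (8.314 * 332.3250) = -26.0134
k = A * exp(exponent) = 863269.1620 * exp(-26.0134) = 4.3516e-06 1/s


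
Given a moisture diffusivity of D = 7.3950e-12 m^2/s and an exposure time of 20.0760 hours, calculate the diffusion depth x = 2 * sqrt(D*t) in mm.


t = 20.0760 hr * 3600 = 72273.6000 s
D * t = 7.3950e-12 * 72273.6000 = 5.3446e-07
x = 2 * sqrt(D*t) = 2 * sqrt(5.3446e-07) = 0.00146214 m = 1.4621 mm


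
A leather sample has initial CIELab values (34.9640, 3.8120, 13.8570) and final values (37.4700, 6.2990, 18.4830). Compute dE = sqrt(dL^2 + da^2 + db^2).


dL = 2.5060, da = 2.4870, db = 4.6260
dE = sqrt(2.5060^2 + 2.4870^2 + 4.6260^2) = 5.8194


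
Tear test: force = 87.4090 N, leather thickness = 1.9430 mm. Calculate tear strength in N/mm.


Formula: Tear strength = force / thickness
Substituting: Tear strength = 87.4090 / 1.9430
Result: 44.9866 N/mm


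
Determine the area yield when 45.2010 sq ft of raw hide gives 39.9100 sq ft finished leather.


Formula: Yield = finished / raw * 100
Substituting: Yield = 39.9100 / 45.2010 * 100
Result: 88.2945 %


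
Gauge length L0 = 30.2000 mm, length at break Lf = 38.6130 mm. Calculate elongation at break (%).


Formula: Elongation = (Lf - L0) / L0 * 100
Substituting: Elongation = (38.6130 - 30.2000) / 30.2000 * 100
Result: 27.8576 %


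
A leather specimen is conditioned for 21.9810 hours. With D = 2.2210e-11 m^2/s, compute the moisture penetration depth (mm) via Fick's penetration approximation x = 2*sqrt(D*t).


t = 21.9810 hr * 3600 = 79131.6000 s
D * t = 2.2210e-11 * 79131.6000 = 1.7575e-06
x = 2 * sqrt(D*t) = 2 * sqrt(1.7575e-06) = 0.00265142 m = 2.6514 mm


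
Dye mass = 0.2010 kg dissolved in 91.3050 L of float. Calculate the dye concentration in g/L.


Formula: Conc = dye_mass(kg) / volume(L) * 1000
Substituting: Conc = 0.2010 / 91.3050 * 1000
Result: 2.2014 g/L


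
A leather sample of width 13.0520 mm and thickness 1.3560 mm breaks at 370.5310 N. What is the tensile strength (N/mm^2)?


Formula: TS = force / (width * thickness)
Substituting: TS = 370.5310 / (13.0520 * 1.3560)
Result: 20.9357 N/mm^2


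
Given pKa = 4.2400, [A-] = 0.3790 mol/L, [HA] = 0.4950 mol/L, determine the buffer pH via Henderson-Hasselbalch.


ratio = [A-] / [HA] = 0.3790 / 0.4950 = 0.7657
log10(ratio) = -0.1160
pH = pKa + log10(ratio) = 4.2400 - 0.1160 = 4.1240


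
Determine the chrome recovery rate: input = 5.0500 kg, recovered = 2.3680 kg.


Formula: Recovery = recovered / input * 100
Substituting: Recovery = 2.3680 / 5.0500 * 100
Result: 46.8911 %


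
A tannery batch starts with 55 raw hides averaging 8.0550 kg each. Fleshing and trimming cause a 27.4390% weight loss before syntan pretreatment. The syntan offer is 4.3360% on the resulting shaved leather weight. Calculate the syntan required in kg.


Total_raw = N * avg_wt = 55 * 8.0550 = 443.0250 kg
Substrate = Total_raw * (1 - loss/100) = 443.0250 * (1 - 27.4390/100) = 321.4634 kg
Syntan = Substrate * pct / 100 = 321.4634 * 4.3360 / 100 = 13.9387 kg


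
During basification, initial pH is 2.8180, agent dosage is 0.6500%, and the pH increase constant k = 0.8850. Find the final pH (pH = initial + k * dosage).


Formula: pH_final = pH_initial + k * base_pct
Substituting: pH_final = 2.8180 + 0.8850 * 0.6500
Result: 3.3933


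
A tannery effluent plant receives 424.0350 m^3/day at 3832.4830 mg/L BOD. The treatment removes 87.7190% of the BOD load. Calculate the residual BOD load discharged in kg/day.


Load_in = volume * conc / 1000 = 424.0350 * 3832.4830 / 1000 = 1625.1069 kg/day
Removed = Load_in * eff / 100 = 1625.1069 * 87.7190 / 100 = 1425.5275 kg/day
Load_out = Load_in - Removed = 1625.1069 - 1425.5275 = 199.5794 kg/day


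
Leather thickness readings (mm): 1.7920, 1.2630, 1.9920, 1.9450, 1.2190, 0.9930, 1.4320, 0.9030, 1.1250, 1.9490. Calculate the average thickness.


Formula: Average = sum / n
Substituting: Average = 14.6130 / 10
Result: 1.4613 mm


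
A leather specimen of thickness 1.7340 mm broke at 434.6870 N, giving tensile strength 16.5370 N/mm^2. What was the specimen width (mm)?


Formula: w = F / (TS * t)
Substituting: w = 434.6870 / (16.5370 * 1.7340)
Result: 15.1590 mm


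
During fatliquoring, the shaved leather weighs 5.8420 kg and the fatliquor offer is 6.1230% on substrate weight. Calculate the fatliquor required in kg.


Formula: Fat = substrate * pct / 100
Substituting: Fat = 5.8420 * 6.1230 / 100
Result: 0.3577 kg


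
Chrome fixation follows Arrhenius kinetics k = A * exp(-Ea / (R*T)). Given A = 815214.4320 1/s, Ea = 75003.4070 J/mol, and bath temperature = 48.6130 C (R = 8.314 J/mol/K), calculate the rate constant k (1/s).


T_K = T_C + 273.15 = 48.6130 + 273.15 = 321.7630 K
exponent = -Ea / (R * T_K) = -75003.4070 / (8.314 * 321.7630) = -28.0372
k = A * exp(exponent) = 815214.4320 * exp(-28.0372) = 5.4308e-07 1/s


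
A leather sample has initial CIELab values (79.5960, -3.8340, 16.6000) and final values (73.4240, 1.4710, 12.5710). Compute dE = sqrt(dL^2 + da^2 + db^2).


dL = -6.1720, da = 5.3050, db = -4.0290
dE = sqrt((-6.1720)^2 + 5.3050^2 + (-4.0290)^2) = 9.0813


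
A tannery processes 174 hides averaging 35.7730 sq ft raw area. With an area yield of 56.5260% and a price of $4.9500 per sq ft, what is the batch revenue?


Raw_total = N * avg_area = 174 * 35.7730 = 6224.5020 sq ft
Finished = Raw_total * yield / 100 = 6224.5020 * 56.5260 / 100 = 3518.4620 sq ft
Value = Finished * price = 3518.4620 * 4.9500 = 17416.3869 $


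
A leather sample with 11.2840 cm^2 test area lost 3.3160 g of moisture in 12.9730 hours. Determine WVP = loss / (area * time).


Formula: WVP = loss / (area * time)
Substituting: WVP = 3.3160 / (11.2840 * 12.9730)
Result: 0.0226522 g/(cm^2*hr)


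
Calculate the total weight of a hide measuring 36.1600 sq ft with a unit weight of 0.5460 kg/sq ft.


Formula: Weight = area * weight_per_sqft
Substituting: Weight = 36.1600 * 0.5460
Result: 19.7434 kg


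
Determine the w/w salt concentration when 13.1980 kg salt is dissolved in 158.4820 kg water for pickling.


Formula: Conc = salt / (water + salt) * 100
Substituting: Conc = 13.1980 / (158.4820 + 13.1980) * 100
Result: 7.6876 %


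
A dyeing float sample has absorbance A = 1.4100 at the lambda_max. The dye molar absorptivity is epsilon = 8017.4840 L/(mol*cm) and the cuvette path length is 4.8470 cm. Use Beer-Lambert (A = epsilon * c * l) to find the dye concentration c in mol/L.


Formula: c = A / (epsilon * l)
Substituting: c = 1.4100 / (8017.4840 * 4.8470)
Result: 3.6283e-05 mol/L


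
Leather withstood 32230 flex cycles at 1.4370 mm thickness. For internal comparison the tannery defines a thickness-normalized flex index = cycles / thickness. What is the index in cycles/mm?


Formula: Index = cycles / thickness
Substituting: Index = 32230 / 1.4370
Result: 22428.6708 cycles/mm


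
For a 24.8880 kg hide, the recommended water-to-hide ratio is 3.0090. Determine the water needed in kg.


Formula: Water = hide_weight * ratio
Substituting: Water = 24.8880 * 3.0090
Result: 74.8880 kg


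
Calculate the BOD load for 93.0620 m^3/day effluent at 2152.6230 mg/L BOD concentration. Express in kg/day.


Formula: BOD_load = volume * conc / 1000
Substituting: BOD_load = 93.0620 * 2152.6230 / 1000
Result: 200.3274 kg/day


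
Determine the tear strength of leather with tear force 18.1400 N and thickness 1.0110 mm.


Formula: Tear strength = force / thickness
Substituting: Tear strength = 18.1400 / 1.0110
Result: 17.9426 N/mm


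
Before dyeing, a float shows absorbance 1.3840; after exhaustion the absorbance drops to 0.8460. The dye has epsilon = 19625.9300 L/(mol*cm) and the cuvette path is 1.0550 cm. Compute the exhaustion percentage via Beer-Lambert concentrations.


c_initial = A_i / (epsilon * l) = 1.3840 / (19625.9300 * 1.0550) = 6.6843e-05 mol/L
c_final = A_f / (epsilon * l) = 0.8460 / (19625.9300 * 1.0550) = 4.0859e-05 mol/L
Exhaustion = (c_initial - c_final) / c_initial * 100 = (6.6843e-05 - 4.0859e-05) / 6.6843e-05 * 100 = 38.8728 %


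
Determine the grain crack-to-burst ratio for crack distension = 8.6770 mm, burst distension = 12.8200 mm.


Formula: Ratio = crack / burst
Substituting: Ratio = 8.6770 / 12.8200
Result: 0.6768


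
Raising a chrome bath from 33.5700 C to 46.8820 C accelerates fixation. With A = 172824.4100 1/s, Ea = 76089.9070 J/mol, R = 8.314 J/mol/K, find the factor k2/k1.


T1 = 33.5700 + 273.15 = 306.7200 K; T2 = 46.8820 + 273.15 = 320.0320 K
k1 = A * exp(-Ea/(R*T1)) = 172824.4100 * exp(-76089.9070/(8.314*306.7200)) = 1.9009e-08 1/s
k2 = A * exp(-Ea/(R*T2)) = 172824.4100 * exp(-76089.9070/(8.314*320.0320)) = 6.5765e-08 1/s
k2/k1 = 6.5765e-08 / 1.9009e-08 = 3.4596


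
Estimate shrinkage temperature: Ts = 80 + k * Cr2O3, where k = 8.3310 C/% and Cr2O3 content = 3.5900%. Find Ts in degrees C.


Formula: Ts = 80 + k * Cr2O3
Substituting: Ts = 80 + 8.3310 * 3.5900
Result: 109.9083 C


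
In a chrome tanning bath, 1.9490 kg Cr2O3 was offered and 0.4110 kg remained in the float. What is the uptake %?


Formula: Uptake = (offered - residual) / offered * 100
Substituting: Uptake = (1.9490 - 0.4110) / 1.9490 * 100
Result: 78.9123 %


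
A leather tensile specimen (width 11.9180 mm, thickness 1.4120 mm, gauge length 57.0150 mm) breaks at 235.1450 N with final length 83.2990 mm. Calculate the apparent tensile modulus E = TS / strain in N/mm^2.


TS = F / (w * t) = 235.1450 / (11.9180 * 1.4120) = 13.9733 N/mm^2
strain = (Lf - L0) / L0 = (83.2990 - 57.0150) / 57.0150 = 0.4610
E = TS / strain = 13.9733 / 0.4610 = 30.3107 N/mm^2


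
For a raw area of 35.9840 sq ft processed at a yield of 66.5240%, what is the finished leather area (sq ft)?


Formula: finished = raw * yield / 100
Substituting: finished = 35.9840 * 66.5240 / 100
Result: 23.9380 sq ft


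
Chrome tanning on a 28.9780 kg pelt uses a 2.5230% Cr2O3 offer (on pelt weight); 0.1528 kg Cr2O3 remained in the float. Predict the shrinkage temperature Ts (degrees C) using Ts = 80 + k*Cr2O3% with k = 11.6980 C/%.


Offered = pelt * offer_pct / 100 = 28.9780 * 2.5230 / 100 = 0.7311 kg
Uptake = offered - residual = 0.7311 - 0.1528 = 0.5783 kg
Cr2O3% on pelt = uptake / pelt * 100 = 0.5783 / 28.9780 * 100 = 1.9957 %
Ts = 80 + k * Cr2O3% = 80 + 11.6980 * 1.9957 = 103.3457 C


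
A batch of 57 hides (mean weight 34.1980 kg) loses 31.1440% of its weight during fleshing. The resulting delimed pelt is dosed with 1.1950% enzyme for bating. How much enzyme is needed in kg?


Total_raw = N * avg_wt = 57 * 34.1980 = 1949.2860 kg
Substrate = Total_raw * (1 - loss/100) = 1949.2860 * (1 - 31.1440/100) = 1342.2004 kg
Enzyme = Substrate * pct / 100 = 1342.2004 * 1.1950 / 100 = 16.0393 kg


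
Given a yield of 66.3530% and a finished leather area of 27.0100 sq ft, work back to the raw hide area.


Formula: raw = finished * 100 / yield
Substituting: raw = 27.0100 * 100 / 66.3530
Result: 40.7065 sq ft


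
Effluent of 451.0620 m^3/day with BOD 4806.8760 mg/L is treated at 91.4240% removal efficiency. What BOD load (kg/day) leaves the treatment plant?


Load_in = volume * conc / 1000 = 451.0620 * 4806.8760 / 1000 = 2168.1991 kg/day
Removed = Load_in * eff / 100 = 2168.1991 * 91.4240 / 100 = 1982.2543 kg/day
Load_out = Load_in - Removed = 2168.1991 - 1982.2543 = 185.9448 kg/day


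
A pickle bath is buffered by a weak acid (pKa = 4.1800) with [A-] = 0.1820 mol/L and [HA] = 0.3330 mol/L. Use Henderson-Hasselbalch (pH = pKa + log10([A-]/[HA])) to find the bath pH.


ratio = [A-] / [HA] = 0.1820 / 0.3330 = 0.5465
log10(ratio) = -0.2624
pH = pKa + log10(ratio) = 4.1800 - 0.2624 = 3.9176


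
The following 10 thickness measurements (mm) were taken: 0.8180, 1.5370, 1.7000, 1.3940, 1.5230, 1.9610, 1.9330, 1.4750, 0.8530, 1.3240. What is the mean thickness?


Formula: Average = sum / n
Substituting: Average = 14.5180 / 10
Result: 1.4518 mm


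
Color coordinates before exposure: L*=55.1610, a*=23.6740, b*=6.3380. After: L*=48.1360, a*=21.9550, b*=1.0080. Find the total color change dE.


dL = -7.0250, da = -1.7190, db = -5.3300
dE = sqrt((-7.0250)^2 + (-1.7190)^2 + (-5.3300)^2) = 8.9841


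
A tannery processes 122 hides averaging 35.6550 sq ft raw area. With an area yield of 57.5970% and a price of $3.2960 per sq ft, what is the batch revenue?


Raw_total = N * avg_area = 122 * 35.6550 = 4349.9100 sq ft
Finished = Raw_total * yield / 100 = 4349.9100 * 57.5970 / 100 = 2505.4177 sq ft
Value = Finished * price = 2505.4177 * 3.2960 = 8257.8566 $


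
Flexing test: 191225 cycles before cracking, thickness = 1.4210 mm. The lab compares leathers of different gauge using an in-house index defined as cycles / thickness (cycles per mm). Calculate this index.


Formula: Index = cycles / thickness
Substituting: Index = 191225 / 1.4210
Result: 134570.7248 cycles/mm


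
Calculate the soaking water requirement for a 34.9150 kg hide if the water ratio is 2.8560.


Formula: Water = hide_weight * ratio
Substituting: Water = 34.9150 * 2.8560
Result: 99.7172 kg


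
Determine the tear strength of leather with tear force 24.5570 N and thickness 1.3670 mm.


Formula: Tear strength = force / thickness
Substituting: Tear strength = 24.5570 / 1.3670
Result: 17.9642 N/mm


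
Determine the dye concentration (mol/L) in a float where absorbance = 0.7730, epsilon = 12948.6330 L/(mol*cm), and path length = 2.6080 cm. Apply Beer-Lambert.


Formula: c = A / (epsilon * l)
Substituting: c = 0.7730 / (12948.6330 * 2.6080)
Result: 2.2890e-05 mol/L


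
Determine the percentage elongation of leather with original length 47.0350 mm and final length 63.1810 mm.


Formula: Elongation = (Lf - L0) / L0 * 100
Substituting: Elongation = (63.1810 - 47.0350) / 47.0350 * 100
Result: 34.3276 %


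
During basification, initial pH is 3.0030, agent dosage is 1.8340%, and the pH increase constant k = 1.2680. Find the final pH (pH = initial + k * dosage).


Formula: pH_final = pH_initial + k * base_pct
Substituting: pH_final = 3.0030 + 1.2680 * 1.8340
Result: 5.3285


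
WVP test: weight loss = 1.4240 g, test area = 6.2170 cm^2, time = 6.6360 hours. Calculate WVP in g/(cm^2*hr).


Formula: WVP = loss / (area * time)
Substituting: WVP = 1.4240 / (6.2170 * 6.6360)
Result: 0.0345162 g/(cm^2*hr)


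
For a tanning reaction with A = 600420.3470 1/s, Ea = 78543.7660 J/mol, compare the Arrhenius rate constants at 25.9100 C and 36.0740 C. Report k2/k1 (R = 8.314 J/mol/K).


T1 = 25.9100 + 273.15 = 299.0600 K; T2 = 36.0740 + 273.15 = 309.2240 K
k1 = A * exp(-Ea/(R*T1)) = 600420.3470 * exp(-78543.7660/(8.314*299.0600)) = 1.1463e-08 1/s
k2 = A * exp(-Ea/(R*T2)) = 600420.3470 * exp(-78543.7660/(8.314*309.2240)) = 3.2377e-08 1/s
k2/k1 = 3.2377e-08 / 1.1463e-08 = 2.8245


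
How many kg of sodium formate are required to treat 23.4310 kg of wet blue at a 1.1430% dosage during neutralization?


Formula: Neutralizer = substrate * pct / 100
Substituting: Neutralizer = 23.4310 * 1.1430 / 100
Result: 0.2678 kg


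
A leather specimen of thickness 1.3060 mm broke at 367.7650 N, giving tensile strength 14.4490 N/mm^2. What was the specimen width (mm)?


Formula: w = F / (TS * t)
Substituting: w = 367.7650 / (14.4490 * 1.3060)
Result: 19.4890 mm


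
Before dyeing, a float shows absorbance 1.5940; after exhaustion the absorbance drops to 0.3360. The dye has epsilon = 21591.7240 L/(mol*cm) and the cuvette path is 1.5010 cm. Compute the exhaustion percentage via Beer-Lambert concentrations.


c_initial = A_i / (epsilon * l) = 1.5940 / (21591.7240 * 1.5010) = 4.9184e-05 mol/L
c_final = A_f / (epsilon * l) = 0.3360 / (21591.7240 * 1.5010) = 1.0367e-05 mol/L
Exhaustion = (c_initial - c_final) / c_initial * 100 = (4.9184e-05 - 1.0367e-05) / 4.9184e-05 * 100 = 78.9210 %


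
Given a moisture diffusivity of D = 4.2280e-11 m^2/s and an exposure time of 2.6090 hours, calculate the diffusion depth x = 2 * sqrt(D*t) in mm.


t = 2.6090 hr * 3600 = 9392.4000 s
D * t = 4.2280e-11 * 9392.4000 = 3.9711e-07
x = 2 * sqrt(D*t) = 2 * sqrt(3.9711e-07) = 0.00126033 m = 1.2603 mm


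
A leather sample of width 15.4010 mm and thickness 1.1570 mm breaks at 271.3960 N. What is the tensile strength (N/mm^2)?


Formula: TS = force / (width * thickness)
Substituting: TS = 271.3960 / (15.4010 * 1.1570)
Result: 15.2307 N/mm^2


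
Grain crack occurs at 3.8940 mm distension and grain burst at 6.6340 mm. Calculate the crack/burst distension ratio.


Formula: Ratio = crack / burst
Substituting: Ratio = 3.8940 / 6.6340
Result: 0.5870


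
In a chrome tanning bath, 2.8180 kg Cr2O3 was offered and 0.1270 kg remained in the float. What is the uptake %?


Formula: Uptake = (offered - residual) / offered * 100
Substituting: Uptake = (2.8180 - 0.1270) / 2.8180 * 100
Result: 95.4933 %


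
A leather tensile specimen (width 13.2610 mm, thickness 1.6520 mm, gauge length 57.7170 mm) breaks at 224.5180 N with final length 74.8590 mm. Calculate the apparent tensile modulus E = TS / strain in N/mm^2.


TS = F / (w * t) = 224.5180 / (13.2610 * 1.6520) = 10.2486 N/mm^2
strain = (Lf - L0) / L0 = (74.8590 - 57.7170) / 57.7170 = 0.2970
E = TS / strain = 10.2486 / 0.2970 = 34.5070 N/mm^2


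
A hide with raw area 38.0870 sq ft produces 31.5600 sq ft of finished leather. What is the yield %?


Formula: Yield = finished / raw * 100
Substituting: Yield = 31.5600 / 38.0870 * 100
Result: 82.8629 %


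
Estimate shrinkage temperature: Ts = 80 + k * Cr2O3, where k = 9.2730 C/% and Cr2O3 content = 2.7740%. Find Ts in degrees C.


Formula: Ts = 80 + k * Cr2O3
Substituting: Ts = 80 + 9.2730 * 2.7740
Result: 105.7233 C


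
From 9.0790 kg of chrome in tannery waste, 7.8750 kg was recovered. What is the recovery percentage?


Formula: Recovery = recovered / input * 100
Substituting: Recovery = 7.8750 / 9.0790 * 100
Result: 86.7386 %


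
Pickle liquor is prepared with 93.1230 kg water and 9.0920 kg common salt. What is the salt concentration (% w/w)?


Formula: Conc = salt / (water + salt) * 100
Substituting: Conc = 9.0920 / (93.1230 + 9.0920) * 100
Result: 8.8950 %


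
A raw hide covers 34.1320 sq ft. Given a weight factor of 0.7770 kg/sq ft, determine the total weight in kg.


Formula: Weight = area * weight_per_sqft
Substituting: Weight = 34.1320 * 0.7770
Result: 26.5206 kg


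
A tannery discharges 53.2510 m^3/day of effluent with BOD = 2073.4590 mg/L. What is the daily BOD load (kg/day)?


Formula: BOD_load = volume * conc / 1000
Substituting: BOD_load = 53.2510 * 2073.4590 / 1000
Result: 110.4138 kg/day


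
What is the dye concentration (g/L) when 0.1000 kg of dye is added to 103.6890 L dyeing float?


Formula: Conc = dye_mass(kg) / volume(L) * 1000
Substituting: Conc = 0.1000 / 103.6890 * 1000
Result: 0.9644 g/L


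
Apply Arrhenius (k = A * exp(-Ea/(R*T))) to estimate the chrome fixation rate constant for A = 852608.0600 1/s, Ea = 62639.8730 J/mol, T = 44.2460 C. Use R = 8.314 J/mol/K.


T_K = T_C + 273.15 = 44.2460 + 273.15 = 317.3960 K
exponent = -Ea / (R * T_K) = -62639.8730 / (8.314 * 317.3960) = -23.7377
k = A * exp(exponent) = 852608.0600 * exp(-23.7377) = 4.1839e-05 1/s


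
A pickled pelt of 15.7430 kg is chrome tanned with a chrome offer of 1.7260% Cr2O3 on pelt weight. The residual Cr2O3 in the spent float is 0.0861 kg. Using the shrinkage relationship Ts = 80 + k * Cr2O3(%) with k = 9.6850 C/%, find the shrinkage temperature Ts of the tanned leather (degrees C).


Offered = pelt * offer_pct / 100 = 15.7430 * 1.7260 / 100 = 0.2717 kg
Uptake = offered - residual = 0.2717 - 0.0861 = 0.1856 kg
Cr2O3% on pelt = uptake / pelt * 100 = 0.1856 / 15.7430 * 100 = 1.1791 %
Ts = 80 + k * Cr2O3% = 80 + 9.6850 * 1.1791 = 91.4195 C


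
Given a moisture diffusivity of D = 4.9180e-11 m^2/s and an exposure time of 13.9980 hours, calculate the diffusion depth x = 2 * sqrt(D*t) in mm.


t = 13.9980 hr * 3600 = 50392.8000 s
D * t = 4.9180e-11 * 50392.8000 = 2.4783e-06
x = 2 * sqrt(D*t) = 2 * sqrt(2.4783e-06) = 0.00314853 m = 3.1485 mm


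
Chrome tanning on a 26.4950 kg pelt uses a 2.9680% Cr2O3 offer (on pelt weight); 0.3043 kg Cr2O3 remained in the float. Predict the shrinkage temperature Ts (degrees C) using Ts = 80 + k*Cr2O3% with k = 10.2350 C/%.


Offered = pelt * offer_pct / 100 = 26.4950 * 2.9680 / 100 = 0.7864 kg
Uptake = offered - residual = 0.7864 - 0.3043 = 0.4821 kg
Cr2O3% on pelt = uptake / pelt * 100 = 0.4821 / 26.4950 * 100 = 1.8195 %
Ts = 80 + k * Cr2O3% = 80 + 10.2350 * 1.8195 = 98.6224 C


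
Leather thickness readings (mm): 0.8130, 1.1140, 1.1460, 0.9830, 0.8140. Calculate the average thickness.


Formula: Average = sum / n
Substituting: Average = 4.8700 / 5
Result: 0.9740 mm


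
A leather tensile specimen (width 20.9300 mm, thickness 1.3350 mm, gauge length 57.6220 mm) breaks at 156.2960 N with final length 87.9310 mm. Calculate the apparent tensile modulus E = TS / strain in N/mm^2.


TS = F / (w * t) = 156.2960 / (20.9300 * 1.3350) = 5.5937 N/mm^2
strain = (Lf - L0) / L0 = (87.9310 - 57.6220) / 57.6220 = 0.5260
E = TS / strain = 5.5937 / 0.5260 = 10.6344 N/mm^2


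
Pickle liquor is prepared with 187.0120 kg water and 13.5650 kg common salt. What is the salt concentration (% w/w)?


Formula: Conc = salt / (water + salt) * 100
Substituting: Conc = 13.5650 / (187.0120 + 13.5650) * 100
Result: 6.7630 %


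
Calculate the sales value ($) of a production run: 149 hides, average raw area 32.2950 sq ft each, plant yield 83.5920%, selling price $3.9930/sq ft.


Raw_total = N * avg_area = 149 * 32.2950 = 4811.9550 sq ft
Finished = Raw_total * yield / 100 = 4811.9550 * 83.5920 / 100 = 4022.4094 sq ft
Value = Finished * price = 4022.4094 * 3.9930 = 16061.4808 $


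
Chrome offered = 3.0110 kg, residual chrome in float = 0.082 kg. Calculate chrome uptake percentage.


Formula: Uptake = (offered - residual) / offered * 100
Substituting: Uptake = (3.0110 - 0.082) / 3.0110 * 100
Result: 97.2767 %


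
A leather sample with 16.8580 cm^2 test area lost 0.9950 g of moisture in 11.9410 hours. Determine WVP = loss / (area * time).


Formula: WVP = loss / (area * time)
Substituting: WVP = 0.9950 / (16.8580 * 11.9410)
Result: 0.00494284 g/(cm^2*hr)


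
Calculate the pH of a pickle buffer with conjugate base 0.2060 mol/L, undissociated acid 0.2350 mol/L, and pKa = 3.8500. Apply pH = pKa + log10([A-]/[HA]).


ratio = [A-] / [HA] = 0.2060 / 0.2350 = 0.8766
log10(ratio) = -0.0572006
pH = pKa + log10(ratio) = 3.8500 - 0.0572006 = 3.7928


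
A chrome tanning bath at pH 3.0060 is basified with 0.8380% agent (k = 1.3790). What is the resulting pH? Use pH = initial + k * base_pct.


Formula: pH_final = pH_initial + k * base_pct
Substituting: pH_final = 3.0060 + 1.3790 * 0.8380
Result: 4.1616


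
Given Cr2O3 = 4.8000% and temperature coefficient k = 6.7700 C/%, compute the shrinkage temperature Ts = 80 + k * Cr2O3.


Formula: Ts = 80 + k * Cr2O3
Substituting: Ts = 80 + 6.7700 * 4.8000
Result: 112.4960 C


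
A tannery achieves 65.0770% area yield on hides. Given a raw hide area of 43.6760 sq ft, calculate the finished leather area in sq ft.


Formula: finished = raw * yield / 100
Substituting: finished = 43.6760 * 65.0770 / 100
Result: 28.4230 sq ft


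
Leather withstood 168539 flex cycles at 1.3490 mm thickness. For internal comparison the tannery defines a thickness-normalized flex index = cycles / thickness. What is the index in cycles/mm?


Formula: Index = cycles / thickness
Substituting: Index = 168539 / 1.3490
Result: 124936.2491 cycles/mm


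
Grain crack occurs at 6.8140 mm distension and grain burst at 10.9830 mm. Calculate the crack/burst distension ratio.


Formula: Ratio = crack / burst
Substituting: Ratio = 6.8140 / 10.9830
Result: 0.6204


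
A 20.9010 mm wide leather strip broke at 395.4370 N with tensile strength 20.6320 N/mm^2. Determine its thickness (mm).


Formula: t = F / (TS * w)
Substituting: t = 395.4370 / (20.6320 * 20.9010)
Result: 0.9170 mm


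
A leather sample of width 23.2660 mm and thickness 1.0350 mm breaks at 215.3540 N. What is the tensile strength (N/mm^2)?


Formula: TS = force / (width * thickness)
Substituting: TS = 215.3540 / (23.2660 * 1.0350)
Result: 8.9432 N/mm^2


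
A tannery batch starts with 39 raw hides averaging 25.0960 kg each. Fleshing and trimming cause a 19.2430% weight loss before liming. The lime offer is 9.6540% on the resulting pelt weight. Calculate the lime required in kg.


Total_raw = N * avg_wt = 39 * 25.0960 = 978.7440 kg
Substrate = Total_raw * (1 - loss/100) = 978.7440 * (1 - 19.2430/100) = 790.4043 kg
Lime = Substrate * pct / 100 = 790.4043 * 9.6540 / 100 = 76.3056 kg


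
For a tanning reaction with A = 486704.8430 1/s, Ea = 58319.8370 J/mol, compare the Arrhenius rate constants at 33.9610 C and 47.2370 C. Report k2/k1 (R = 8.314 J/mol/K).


T1 = 33.9610 + 273.15 = 307.1110 K; T2 = 47.2370 + 273.15 = 320.3870 K
k1 = A * exp(-Ea/(R*T1)) = 486704.8430 * exp(-58319.8370/(8.314*307.1110)) = 5.8565e-05 1/s
k2 = A * exp(-Ea/(R*T2)) = 486704.8430 * exp(-58319.8370/(8.314*320.3870)) = 1.5090e-04 1/s
k2/k1 = 1.5090e-04 / 5.8565e-05 = 2.5766


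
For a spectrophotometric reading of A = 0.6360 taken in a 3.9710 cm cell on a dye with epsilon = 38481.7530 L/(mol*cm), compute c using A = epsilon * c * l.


Formula: c = A / (epsilon * l)
Substituting: c = 0.6360 / (38481.7530 * 3.9710)
Result: 4.1620e-06 mol/L


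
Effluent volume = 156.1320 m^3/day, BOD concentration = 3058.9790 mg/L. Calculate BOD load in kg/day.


Formula: BOD_load = volume * conc / 1000
Substituting: BOD_load = 156.1320 * 3058.9790 / 1000
Result: 477.6045 kg/day


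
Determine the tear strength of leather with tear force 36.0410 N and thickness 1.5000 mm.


Formula: Tear strength = force / thickness
Substituting: Tear strength = 36.0410 / 1.5000
Result: 24.0273 N/mm


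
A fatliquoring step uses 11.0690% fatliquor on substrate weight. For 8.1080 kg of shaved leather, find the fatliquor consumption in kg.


Formula: Fat = substrate * pct / 100
Substituting: Fat = 8.1080 * 11.0690 / 100
Result: 0.8975 kg


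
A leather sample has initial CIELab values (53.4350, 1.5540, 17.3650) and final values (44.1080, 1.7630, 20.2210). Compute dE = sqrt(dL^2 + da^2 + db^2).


dL = -9.3270, da = 0.2090, db = 2.8560
dE = sqrt((-9.3270)^2 + 0.2090^2 + 2.8560^2) = 9.7567


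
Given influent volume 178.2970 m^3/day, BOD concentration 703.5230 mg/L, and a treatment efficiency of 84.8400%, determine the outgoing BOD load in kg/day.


Load_in = volume * conc / 1000 = 178.2970 * 703.5230 / 1000 = 125.4360 kg/day
Removed = Load_in * eff / 100 = 125.4360 * 84.8400 / 100 = 106.4199 kg/day
Load_out = Load_in - Removed = 125.4360 - 106.4199 = 19.0161 kg/day


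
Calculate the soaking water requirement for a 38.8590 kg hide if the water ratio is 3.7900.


Formula: Water = hide_weight * ratio
Substituting: Water = 38.8590 * 3.7900
Result: 147.2756 kg


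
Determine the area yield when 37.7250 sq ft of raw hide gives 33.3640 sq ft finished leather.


Formula: Yield = finished / raw * 100
Substituting: Yield = 33.3640 / 37.7250 * 100
Result: 88.4400 %


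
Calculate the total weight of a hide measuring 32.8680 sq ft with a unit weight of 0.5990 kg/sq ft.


Formula: Weight = area * weight_per_sqft
Substituting: Weight = 32.8680 * 0.5990
Result: 19.6879 kg


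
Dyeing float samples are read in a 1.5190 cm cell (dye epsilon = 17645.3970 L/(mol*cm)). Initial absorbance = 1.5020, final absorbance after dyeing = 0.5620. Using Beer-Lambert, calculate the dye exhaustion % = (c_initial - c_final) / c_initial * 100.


c_initial = A_i / (epsilon * l) = 1.5020 / (17645.3970 * 1.5190) = 5.6038e-05 mol/L
c_final = A_f / (epsilon * l) = 0.5620 / (17645.3970 * 1.5190) = 2.0968e-05 mol/L
Exhaustion = (c_initial - c_final) / c_initial * 100 = (5.6038e-05 - 2.0968e-05) / 5.6038e-05 * 100 = 62.5832 %


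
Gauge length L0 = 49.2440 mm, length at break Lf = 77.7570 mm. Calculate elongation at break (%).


Formula: Elongation = (Lf - L0) / L0 * 100
Substituting: Elongation = (77.7570 - 49.2440) / 49.2440 * 100
Result: 57.9015 %


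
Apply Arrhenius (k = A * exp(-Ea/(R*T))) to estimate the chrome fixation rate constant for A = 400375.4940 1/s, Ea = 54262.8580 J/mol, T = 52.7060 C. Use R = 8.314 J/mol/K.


T_K = T_C + 273.15 = 52.7060 + 273.15 = 325.8560 K
exponent = -Ea / (R * T_K) = -54262.8580 / (8.314 * 325.8560) = -20.0294
k = A * exp(exponent) = 400375.4940 * exp(-20.0294) = 8.0136e-04 1/s


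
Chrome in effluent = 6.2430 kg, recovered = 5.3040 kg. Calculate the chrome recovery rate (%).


Formula: Recovery = recovered / input * 100
Substituting: Recovery = 5.3040 / 6.2430 * 100
Result: 84.9592 %


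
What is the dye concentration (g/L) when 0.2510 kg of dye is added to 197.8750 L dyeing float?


Formula: Conc = dye_mass(kg) / volume(L) * 1000
Substituting: Conc = 0.2510 / 197.8750 * 1000
Result: 1.2685 g/L


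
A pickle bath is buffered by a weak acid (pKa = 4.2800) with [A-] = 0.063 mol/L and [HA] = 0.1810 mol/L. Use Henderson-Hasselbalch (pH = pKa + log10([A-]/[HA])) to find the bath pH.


ratio = [A-] / [HA] = 0.063 / 0.1810 = 0.3481
log10(ratio) = -0.4583
pH = pKa + log10(ratio) = 4.2800 - 0.4583 = 3.8217


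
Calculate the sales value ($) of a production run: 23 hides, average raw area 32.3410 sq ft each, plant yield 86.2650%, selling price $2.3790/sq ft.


Raw_total = N * avg_area = 23 * 32.3410 = 743.8430 sq ft
Finished = Raw_total * yield / 100 = 743.8430 * 86.2650 / 100 = 641.6762 sq ft
Value = Finished * price = 641.6762 * 2.3790 = 1526.5476 $


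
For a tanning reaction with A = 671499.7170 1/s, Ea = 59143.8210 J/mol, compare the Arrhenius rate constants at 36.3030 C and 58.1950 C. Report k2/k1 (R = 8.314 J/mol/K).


T1 = 36.3030 + 273.15 = 309.4530 K; T2 = 58.1950 + 273.15 = 331.3450 K
k1 = A * exp(-Ea/(R*T1)) = 671499.7170 * exp(-59143.8210/(8.314*309.4530)) = 6.9728e-05 1/s
k2 = A * exp(-Ea/(R*T2)) = 671499.7170 * exp(-59143.8210/(8.314*331.3450)) = 3.1844e-04 1/s
k2/k1 = 3.1844e-04 / 6.9728e-05 = 4.5669


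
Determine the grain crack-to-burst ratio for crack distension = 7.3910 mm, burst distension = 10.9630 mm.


Formula: Ratio = crack / burst
Substituting: Ratio = 7.3910 / 10.9630
Result: 0.6742


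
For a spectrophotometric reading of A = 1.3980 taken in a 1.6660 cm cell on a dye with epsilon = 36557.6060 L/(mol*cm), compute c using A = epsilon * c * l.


Formula: c = A / (epsilon * l)
Substituting: c = 1.3980 / (36557.6060 * 1.6660)
Result: 2.2954e-05 mol/L


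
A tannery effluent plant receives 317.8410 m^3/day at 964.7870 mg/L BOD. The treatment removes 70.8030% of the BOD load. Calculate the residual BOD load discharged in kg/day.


Load_in = volume * conc / 1000 = 317.8410 * 964.7870 / 1000 = 306.6489 kg/day
Removed = Load_in * eff / 100 = 306.6489 * 70.8030 / 100 = 217.1166 kg/day
Load_out = Load_in - Removed = 306.6489 - 217.1166 = 89.5323 kg/day


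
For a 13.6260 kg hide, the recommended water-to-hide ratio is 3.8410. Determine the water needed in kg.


Formula: Water = hide_weight * ratio
Substituting: Water = 13.6260 * 3.8410
Result: 52.3375 kg


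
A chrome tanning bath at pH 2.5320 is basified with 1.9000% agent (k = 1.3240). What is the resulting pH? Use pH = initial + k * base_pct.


Formula: pH_final = pH_initial + k * base_pct
Substituting: pH_final = 2.5320 + 1.3240 * 1.9000
Result: 5.0476


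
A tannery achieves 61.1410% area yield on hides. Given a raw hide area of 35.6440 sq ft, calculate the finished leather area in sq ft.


Formula: finished = raw * yield / 100
Substituting: finished = 35.6440 * 61.1410 / 100
Result: 21.7931 sq ft


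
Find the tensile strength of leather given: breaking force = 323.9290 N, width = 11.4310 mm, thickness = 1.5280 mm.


Formula: TS = force / (width * thickness)
Substituting: TS = 323.9290 / (11.4310 * 1.5280)
Result: 18.5457 N/mm^2


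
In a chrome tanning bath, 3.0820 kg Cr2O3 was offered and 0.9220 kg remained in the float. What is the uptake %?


Formula: Uptake = (offered - residual) / offered * 100
Substituting: Uptake = (3.0820 - 0.9220) / 3.0820 * 100
Result: 70.0844 %


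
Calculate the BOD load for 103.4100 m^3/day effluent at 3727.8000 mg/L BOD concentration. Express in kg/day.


Formula: BOD_load = volume * conc / 1000
Substituting: BOD_load = 103.4100 * 3727.8000 / 1000
Result: 385.4918 kg/day


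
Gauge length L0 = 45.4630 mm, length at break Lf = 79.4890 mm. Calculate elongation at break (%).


Formula: Elongation = (Lf - L0) / L0 * 100
Substituting: Elongation = (79.4890 - 45.4630) / 45.4630 * 100
Result: 74.8433 %


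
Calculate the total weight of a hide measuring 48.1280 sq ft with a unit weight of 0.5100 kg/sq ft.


Formula: Weight = area * weight_per_sqft
Substituting: Weight = 48.1280 * 0.5100
Result: 24.5453 kg


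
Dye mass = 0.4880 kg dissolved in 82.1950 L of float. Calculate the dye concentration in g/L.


Formula: Conc = dye_mass(kg) / volume(L) * 1000
Substituting: Conc = 0.4880 / 82.1950 * 1000
Result: 5.9371 g/L


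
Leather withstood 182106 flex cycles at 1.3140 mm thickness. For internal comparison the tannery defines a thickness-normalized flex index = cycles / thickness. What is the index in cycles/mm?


Formula: Index = cycles / thickness
Substituting: Index = 182106 / 1.3140
Result: 138589.0411 cycles/mm


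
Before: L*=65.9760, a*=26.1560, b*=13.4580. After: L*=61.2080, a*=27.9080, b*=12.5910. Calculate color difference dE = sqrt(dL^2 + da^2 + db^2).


dL = -4.7680, da = 1.7520, db = -0.8670
dE = sqrt((-4.7680)^2 + 1.7520^2 + (-0.8670)^2) = 5.1532


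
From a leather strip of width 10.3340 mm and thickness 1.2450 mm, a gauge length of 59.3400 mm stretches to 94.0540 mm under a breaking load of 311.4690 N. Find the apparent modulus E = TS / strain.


TS = F / (w * t) = 311.4690 / (10.3340 * 1.2450) = 24.2090 N/mm^2
strain = (Lf - L0) / L0 = (94.0540 - 59.3400) / 59.3400 = 0.5850
E = TS / strain = 24.2090 / 0.5850 = 41.3828 N/mm^2


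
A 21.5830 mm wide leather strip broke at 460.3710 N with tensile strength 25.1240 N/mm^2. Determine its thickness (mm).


Formula: t = F / (TS * w)
Substituting: t = 460.3710 / (25.1240 * 21.5830)
Result: 0.8490 mm


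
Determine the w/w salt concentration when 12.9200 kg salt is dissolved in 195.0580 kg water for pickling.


Formula: Conc = salt / (water + salt) * 100
Substituting: Conc = 12.9200 / (195.0580 + 12.9200) * 100
Result: 6.2122 %


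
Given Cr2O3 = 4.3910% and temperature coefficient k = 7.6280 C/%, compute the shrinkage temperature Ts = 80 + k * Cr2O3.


Formula: Ts = 80 + k * Cr2O3
Substituting: Ts = 80 + 7.6280 * 4.3910
Result: 113.4945 C


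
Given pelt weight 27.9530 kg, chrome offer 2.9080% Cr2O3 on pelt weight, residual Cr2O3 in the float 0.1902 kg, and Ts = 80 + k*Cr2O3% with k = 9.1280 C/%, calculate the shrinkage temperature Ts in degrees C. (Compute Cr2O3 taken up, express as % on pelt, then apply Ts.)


Offered = pelt * offer_pct / 100 = 27.9530 * 2.9080 / 100 = 0.8129 kg
Uptake = offered - residual = 0.8129 - 0.1902 = 0.6227 kg
Cr2O3% on pelt = uptake / pelt * 100 = 0.6227 / 27.9530 * 100 = 2.2276 %
Ts = 80 + k * Cr2O3% = 80 + 9.1280 * 2.2276 = 100.3333 C


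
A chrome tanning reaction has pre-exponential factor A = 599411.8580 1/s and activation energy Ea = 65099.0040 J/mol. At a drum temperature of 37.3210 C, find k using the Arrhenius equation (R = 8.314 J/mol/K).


T_K = T_C + 273.15 = 37.3210 + 273.15 = 310.4710 K
exponent = -Ea / (R * T_K) = -65099.0040 / (8.314 * 310.4710) = -25.2199
k = A * exp(exponent) = 599411.8580 * exp(-25.2199) = 6.6813e-06 1/s


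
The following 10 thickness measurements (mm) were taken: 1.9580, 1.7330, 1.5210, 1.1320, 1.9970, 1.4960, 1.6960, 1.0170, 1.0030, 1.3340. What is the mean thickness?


Formula: Average = sum / n
Substituting: Average = 14.8870 / 10
Result: 1.4887 mm


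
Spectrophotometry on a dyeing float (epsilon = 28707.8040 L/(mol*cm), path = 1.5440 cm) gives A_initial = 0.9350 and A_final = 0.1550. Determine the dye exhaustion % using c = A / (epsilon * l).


c_initial = A_i / (epsilon * l) = 0.9350 / (28707.8040 * 1.5440) = 2.1094e-05 mol/L
c_final = A_f / (epsilon * l) = 0.1550 / (28707.8040 * 1.5440) = 3.4969e-06 mol/L
Exhaustion = (c_initial - c_final) / c_initial * 100 = (2.1094e-05 - 3.4969e-06) / 2.1094e-05 * 100 = 83.4225 %
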